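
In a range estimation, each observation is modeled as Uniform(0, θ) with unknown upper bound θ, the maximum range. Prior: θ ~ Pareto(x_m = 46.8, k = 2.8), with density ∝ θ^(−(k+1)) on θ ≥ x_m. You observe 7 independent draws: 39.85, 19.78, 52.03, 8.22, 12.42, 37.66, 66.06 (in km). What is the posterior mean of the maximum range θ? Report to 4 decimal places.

A Pareto(scale x_m, shape k) prior on the upper bound θ of Uniform(0, θ) is conjugate: posterior is Pareto(max(x_m, max xᵢ), k + n).
Sample maximum = 66.06; prior scale x_m = 46.8 → posterior scale = max = 66.06.
Posterior shape = 2.8 + 7 = 9.8.
E[θ|data] = k·x_m/(k−1) = 9.8·66.06/8.8 = 73.5668.

73.5668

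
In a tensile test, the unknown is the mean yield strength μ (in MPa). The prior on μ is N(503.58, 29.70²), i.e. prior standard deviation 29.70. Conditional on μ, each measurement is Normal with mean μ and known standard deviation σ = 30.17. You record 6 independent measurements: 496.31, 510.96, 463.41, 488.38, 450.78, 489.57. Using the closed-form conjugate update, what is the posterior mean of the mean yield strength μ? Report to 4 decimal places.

For Normal data with known variance σ², a Normal(μ₀, σ₀²) prior on μ is conjugate. Posterior precision = 1/σ₀² + n/σ²; posterior mean is the precision-weighted average of μ₀ and x̄.
Σxᵢ = 496.31 + 510.96 + 463.41 + 488.38 + 450.78 + 489.57 = 2899.41, so n·x̄ = 2899.41.
σ₀² = 29.70² = 882.09, σ² = 30.17² = 910.2289; σ² + n·σ₀² = 910.2289 + 6·882.09 = 6202.7689.
Posterior mean = (μ₀/σ₀² + n·x̄/σ²)/(1/σ₀² + n/σ²) = (σ²·μ₀ + σ₀²·n·x̄)/(σ² + n·σ₀²) = (910.2289·503.58 + 882.09·2899.41)/6202.7689 = 3015913.636362/6202.7689 = 486.2205.

486.2205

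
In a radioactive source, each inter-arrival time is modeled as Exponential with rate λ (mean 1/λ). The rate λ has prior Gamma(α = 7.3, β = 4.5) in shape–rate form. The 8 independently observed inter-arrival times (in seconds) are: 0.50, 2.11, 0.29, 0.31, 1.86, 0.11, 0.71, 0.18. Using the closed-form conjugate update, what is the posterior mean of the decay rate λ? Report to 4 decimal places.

1.4475

With a Gamma(shape α, rate β) prior on the exponential rate λ, the posterior after n observations with total T = Σxᵢ is Gamma(α+n, β+T).
Sum of observations T = 6.07 seconds; n = 8.
Posterior: Gamma(7.3+8, 4.5+6.07) = Gamma(15.3, 10.57).
Posterior mean of λ = α/β = 15.3/10.57 = 1.4475.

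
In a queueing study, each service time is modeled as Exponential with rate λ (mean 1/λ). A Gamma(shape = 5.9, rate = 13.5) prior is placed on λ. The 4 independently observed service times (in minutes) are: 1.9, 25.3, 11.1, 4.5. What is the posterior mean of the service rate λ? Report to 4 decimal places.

0.1758

With a Gamma(shape α, rate β) prior on the exponential rate λ, the posterior after n observations with total T = Σxᵢ is Gamma(α+n, β+T).
Sum of observations T = 42.8 minutes; n = 4.
Posterior: Gamma(5.9+4, 13.5+42.8) = Gamma(9.9, 56.3).
Posterior mean of λ = α/β = 9.9/56.3 = 0.1758.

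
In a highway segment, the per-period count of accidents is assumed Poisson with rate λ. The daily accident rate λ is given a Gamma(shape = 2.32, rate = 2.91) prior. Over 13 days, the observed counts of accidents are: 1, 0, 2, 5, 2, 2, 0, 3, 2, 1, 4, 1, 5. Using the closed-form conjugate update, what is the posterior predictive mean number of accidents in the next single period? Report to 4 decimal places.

With a Gamma(shape α, rate β) prior, the Poisson likelihood is conjugate: the posterior is Gamma(α + ΣXᵢ, β + n).
Sum of counts S = 28 over n = 13 days.
Posterior: Gamma(α+S, β+n) = Gamma(2.32+28, 2.91+13) = Gamma(30.32, 15.91).
The predictive distribution for one future period is NegBinom with mean α/β = 1.9057.

1.9057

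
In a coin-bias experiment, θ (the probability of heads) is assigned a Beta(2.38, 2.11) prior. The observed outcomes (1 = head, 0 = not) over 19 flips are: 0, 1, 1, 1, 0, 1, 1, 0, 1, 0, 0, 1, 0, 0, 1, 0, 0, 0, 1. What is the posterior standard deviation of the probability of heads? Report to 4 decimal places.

0.1010

The Beta prior is conjugate to a Binomial/Bernoulli likelihood; the update adds successes to α and failures to β.
Posterior: Beta(α+k, β+n−k) = Beta(2.38+9, 2.11+10) = Beta(11.38, 12.11).
Var = αβ/((α+β)²(α+β+1)) = 11.38·12.11/(23.49²·24.49) = 0.01019839; SD = √0.01019839 = 0.1010.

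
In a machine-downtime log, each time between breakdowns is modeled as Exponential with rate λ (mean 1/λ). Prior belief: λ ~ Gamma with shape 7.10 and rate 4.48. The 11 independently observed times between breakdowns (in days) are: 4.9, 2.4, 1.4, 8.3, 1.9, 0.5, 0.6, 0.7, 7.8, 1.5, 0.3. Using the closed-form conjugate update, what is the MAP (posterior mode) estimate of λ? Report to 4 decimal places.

With a Gamma(shape α, rate β) prior on the exponential rate λ, the posterior after n observations with total T = Σxᵢ is Gamma(α+n, β+T).
Sum of observations T = 30.3 days; n = 11.
Posterior: Gamma(7.10+11, 4.48+30.3) = Gamma(18.10, 34.78).
Mode = (α−1)/β = 0.4917.

0.4917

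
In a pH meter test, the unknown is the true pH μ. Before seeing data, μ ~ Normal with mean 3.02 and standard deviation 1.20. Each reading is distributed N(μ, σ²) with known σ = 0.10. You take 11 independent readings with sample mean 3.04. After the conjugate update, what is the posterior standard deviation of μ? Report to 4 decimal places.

For Normal data with known variance σ², a Normal(μ₀, σ₀²) prior on μ is conjugate. Posterior precision = 1/σ₀² + n/σ²; posterior mean is the precision-weighted average of μ₀ and x̄.
σ₀² = 1.20² = 1.44, σ² = 0.10² = 0.01; σ² + n·σ₀² = 0.01 + 11·1.44 = 15.85.
Posterior precision = 1/σ₀² + n/σ² = 1/1.44 + 11/0.01 = (σ² + n·σ₀²)/(σ₀²σ²) = 15.85/(1.44·0.01); posterior variance σₙ² = σ₀²σ²/(σ² + n·σ₀²) = 1.44·0.01/15.85 = 0.000909.
Posterior SD = √σₙ² = √(1.44·0.01/15.85) = 0.0301.

0.0301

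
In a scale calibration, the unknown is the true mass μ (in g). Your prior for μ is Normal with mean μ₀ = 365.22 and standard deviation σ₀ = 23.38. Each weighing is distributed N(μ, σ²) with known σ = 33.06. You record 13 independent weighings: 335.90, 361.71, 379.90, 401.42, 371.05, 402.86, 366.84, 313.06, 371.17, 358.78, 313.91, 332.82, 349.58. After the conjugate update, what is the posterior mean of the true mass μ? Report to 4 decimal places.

For Normal data with known variance σ², a Normal(μ₀, σ₀²) prior on μ is conjugate. Posterior precision = 1/σ₀² + n/σ²; posterior mean is the precision-weighted average of μ₀ and x̄.
Σxᵢ = 335.90 + 361.71 + 379.90 + 401.42 + 371.05 + 402.86 + 366.84 + 313.06 + 371.17 + 358.78 + 313.91 + 332.82 + 349.58 = 4659, so n·x̄ = 4659.
σ₀² = 23.38² = 546.6244, σ² = 33.06² = 1092.9636; σ² + n·σ₀² = 1092.9636 + 13·546.6244 = 8199.0808.
Posterior mean = (μ₀/σ₀² + n·x̄/σ²)/(1/σ₀² + n/σ²) = (σ²·μ₀ + σ₀²·n·x̄)/(σ² + n·σ₀²) = (1092.9636·365.22 + 546.6244·4659)/8199.0808 = 2945895.245592/8199.0808 = 359.2958.

359.2958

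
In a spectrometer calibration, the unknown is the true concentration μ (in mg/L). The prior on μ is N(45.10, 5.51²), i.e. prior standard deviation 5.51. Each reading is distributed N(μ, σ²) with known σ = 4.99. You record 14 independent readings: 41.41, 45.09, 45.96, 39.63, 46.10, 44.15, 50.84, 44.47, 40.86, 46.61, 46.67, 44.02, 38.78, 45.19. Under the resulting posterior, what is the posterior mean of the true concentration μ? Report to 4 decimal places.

For Normal data with known variance σ², a Normal(μ₀, σ₀²) prior on μ is conjugate. Posterior precision = 1/σ₀² + n/σ²; posterior mean is the precision-weighted average of μ₀ and x̄.
Σxᵢ = 41.41 + 45.09 + 45.96 + 39.63 + 46.10 + 44.15 + 50.84 + 44.47 + 40.86 + 46.61 + 46.67 + 44.02 + 38.78 + 45.19 = 619.78, so n·x̄ = 619.78.
σ₀² = 5.51² = 30.3601, σ² = 4.99² = 24.9001; σ² + n·σ₀² = 24.9001 + 14·30.3601 = 449.9415.
Posterior mean = (μ₀/σ₀² + n·x̄/σ²)/(1/σ₀² + n/σ²) = (σ²·μ₀ + σ₀²·n·x̄)/(σ² + n·σ₀²) = (24.9001·45.10 + 30.3601·619.78)/449.9415 = 19939.577288/449.9415 = 44.3159.

44.3159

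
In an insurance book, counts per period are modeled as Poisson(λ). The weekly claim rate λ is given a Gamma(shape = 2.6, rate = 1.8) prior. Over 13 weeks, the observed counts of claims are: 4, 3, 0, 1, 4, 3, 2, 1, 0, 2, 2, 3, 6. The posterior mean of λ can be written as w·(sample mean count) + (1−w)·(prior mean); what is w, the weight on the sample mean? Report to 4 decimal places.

0.8784

With a Gamma(shape α, rate β) prior, the Poisson likelihood is conjugate: the posterior is Gamma(α + ΣXᵢ, β + n).
Posterior mean = (α₀+S)/(β₀+n) = [n/(β₀+n)]·(S/n) + [β₀/(β₀+n)]·(α₀/β₀), so only n and β₀ enter the weight.
Weight on data w = n/(β₀+n) = 13/(1.8+13) = 13/14.8 = 0.8784.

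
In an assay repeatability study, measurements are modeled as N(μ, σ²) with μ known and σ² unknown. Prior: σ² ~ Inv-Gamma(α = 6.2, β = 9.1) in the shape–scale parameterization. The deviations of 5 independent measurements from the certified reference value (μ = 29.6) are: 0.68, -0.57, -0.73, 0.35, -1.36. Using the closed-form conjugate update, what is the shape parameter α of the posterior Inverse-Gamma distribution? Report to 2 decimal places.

8.70

With known mean μ and an Inverse-Gamma(α, β) prior on σ², the Normal likelihood is conjugate: posterior is Inv-Gamma(α + n/2, β + Σ(xᵢ−μ)²/2).
Σ(xᵢ−μ)² = (0.68)² + (-0.57)² + (-0.73)² + (0.35)² + (-1.36)² = 3.2923.
Posterior: Inv-Gamma(6.2 + 5/2, 9.1 + 3.2923/2) = Inv-Gamma(8.70, 10.74615).
Posterior α = 8.70.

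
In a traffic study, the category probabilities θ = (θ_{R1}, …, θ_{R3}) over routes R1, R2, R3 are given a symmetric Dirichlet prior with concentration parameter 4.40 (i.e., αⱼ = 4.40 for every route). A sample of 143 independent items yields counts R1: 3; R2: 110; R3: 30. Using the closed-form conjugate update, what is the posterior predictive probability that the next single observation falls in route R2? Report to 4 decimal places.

0.7324

The Dirichlet prior is conjugate to the Multinomial likelihood: each posterior αⱼ = prior αⱼ + observed count nⱼ.
Posterior concentration: (7.40, 114.40, 34.40), total = 156.20.
P(next = R2 | data) = α_{R2}/Σα = 0.7324.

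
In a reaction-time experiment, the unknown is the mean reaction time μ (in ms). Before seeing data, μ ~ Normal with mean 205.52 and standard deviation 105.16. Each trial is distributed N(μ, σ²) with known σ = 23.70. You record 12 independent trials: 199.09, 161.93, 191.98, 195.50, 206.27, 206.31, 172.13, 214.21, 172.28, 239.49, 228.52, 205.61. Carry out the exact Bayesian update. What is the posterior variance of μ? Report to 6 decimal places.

46.610214

For Normal data with known variance σ², a Normal(μ₀, σ₀²) prior on μ is conjugate. Posterior precision = 1/σ₀² + n/σ²; posterior mean is the precision-weighted average of μ₀ and x̄.
σ₀² = 105.16² = 11058.6256, σ² = 23.70² = 561.69; σ² + n·σ₀² = 561.69 + 12·11058.6256 = 133265.1972.
Posterior precision = 1/σ₀² + n/σ² = 1/11058.6256 + 12/561.69 = (σ² + n·σ₀²)/(σ₀²σ²) = 133265.1972/(11058.6256·561.69); posterior variance σₙ² = σ₀²σ²/(σ² + n·σ₀²) = 11058.6256·561.69/133265.1972 = 46.610214.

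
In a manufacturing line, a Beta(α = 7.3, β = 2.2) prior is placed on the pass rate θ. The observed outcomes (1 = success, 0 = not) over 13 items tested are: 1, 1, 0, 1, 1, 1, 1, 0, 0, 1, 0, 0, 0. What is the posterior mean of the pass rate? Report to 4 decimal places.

The Beta prior is conjugate to a Binomial/Bernoulli likelihood; the update adds successes to α and failures to β.
Posterior: Beta(α+k, β+n−k) = Beta(7.3+7, 2.2+6) = Beta(14.3, 8.2).
Posterior mean = α/(α+β) = 14.3/22.5 = 0.6356.

0.6356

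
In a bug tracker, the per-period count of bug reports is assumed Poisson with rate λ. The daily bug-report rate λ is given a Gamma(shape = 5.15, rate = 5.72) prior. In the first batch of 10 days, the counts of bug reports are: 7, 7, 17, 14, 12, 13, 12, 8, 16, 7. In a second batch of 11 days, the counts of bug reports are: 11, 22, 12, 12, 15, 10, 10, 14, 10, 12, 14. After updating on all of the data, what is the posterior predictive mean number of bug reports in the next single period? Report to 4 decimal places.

With a Gamma(shape α, rate β) prior, the Poisson likelihood is conjugate: the posterior is Gamma(α + ΣXᵢ, β + n).
Batch 1: sum of counts S = 113 over n = 10 days.
After batch 1: Gamma(α+S, β+n) = Gamma(5.15+113, 5.72+10) = Gamma(118.15, 15.72).
Batch 2: sum of counts S = 142 over n = 11 days.
After batch 2: Gamma(α+S, β+n) = Gamma(118.15+142, 15.72+11) = Gamma(260.15, 26.72).
The predictive distribution for one future period is NegBinom with mean α/β = 9.7362.

9.7362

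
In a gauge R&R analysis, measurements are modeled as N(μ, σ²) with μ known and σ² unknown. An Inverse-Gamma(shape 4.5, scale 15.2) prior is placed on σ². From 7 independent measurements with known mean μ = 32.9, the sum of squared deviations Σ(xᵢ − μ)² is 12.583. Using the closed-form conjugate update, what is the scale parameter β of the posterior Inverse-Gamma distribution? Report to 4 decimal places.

With known mean μ and an Inverse-Gamma(α, β) prior on σ², the Normal likelihood is conjugate: posterior is Inv-Gamma(α + n/2, β + Σ(xᵢ−μ)²/2).
Posterior: Inv-Gamma(4.5 + 7/2, 15.2 + 12.583/2) = Inv-Gamma(8.00, 21.4915).
Posterior β = 21.4915.

21.4915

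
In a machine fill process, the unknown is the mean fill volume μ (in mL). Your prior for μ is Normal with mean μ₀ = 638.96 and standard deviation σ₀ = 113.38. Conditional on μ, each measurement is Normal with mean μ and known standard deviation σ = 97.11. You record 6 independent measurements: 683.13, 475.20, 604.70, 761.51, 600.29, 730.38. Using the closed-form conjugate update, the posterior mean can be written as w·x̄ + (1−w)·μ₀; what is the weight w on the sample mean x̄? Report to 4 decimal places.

For Normal data with known variance σ², a Normal(μ₀, σ₀²) prior on μ is conjugate. Posterior precision = 1/σ₀² + n/σ²; posterior mean is the precision-weighted average of μ₀ and x̄.
σ₀² = 113.38² = 12855.0244, σ² = 97.11² = 9430.3521. Prior precision 1/σ₀² = 1/12855.0244; data precision n/σ² = 6/9430.3521.
w = (n/σ²)/(1/σ₀² + n/σ²) = n·σ₀²/(σ² + n·σ₀²) = 6·12855.0244/(9430.3521 + 6·12855.0244) = 77130.1464/86560.4985 = 0.8911.

0.8911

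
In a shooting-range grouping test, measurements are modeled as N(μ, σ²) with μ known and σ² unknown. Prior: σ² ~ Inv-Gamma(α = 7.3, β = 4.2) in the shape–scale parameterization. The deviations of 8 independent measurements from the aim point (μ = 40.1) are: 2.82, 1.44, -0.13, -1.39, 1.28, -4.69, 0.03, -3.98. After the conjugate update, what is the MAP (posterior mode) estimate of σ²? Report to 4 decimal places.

2.4330

With known mean μ and an Inverse-Gamma(α, β) prior on σ², the Normal likelihood is conjugate: posterior is Inv-Gamma(α + n/2, β + Σ(xᵢ−μ)²/2).
Σ(xᵢ−μ)² = (2.82)² + (1.44)² + (-0.13)² + (-1.39)² + (1.28)² + (-4.69)² + (0.03)² + (-3.98)² = 51.4508.
Posterior: Inv-Gamma(7.3 + 8/2, 4.2 + 51.4508/2) = Inv-Gamma(11.30, 29.92540).
Mode = β/(α+1) = 29.92540/12.30 = 2.4330.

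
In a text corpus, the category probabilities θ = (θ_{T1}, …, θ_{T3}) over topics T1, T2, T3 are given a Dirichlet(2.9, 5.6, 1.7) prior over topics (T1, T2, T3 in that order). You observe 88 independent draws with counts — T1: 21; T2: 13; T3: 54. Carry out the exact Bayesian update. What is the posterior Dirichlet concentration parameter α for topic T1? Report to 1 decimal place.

The Dirichlet prior is conjugate to the Multinomial likelihood: each posterior αⱼ = prior αⱼ + observed count nⱼ.
Posterior concentration: (23.9, 18.6, 55.7), total = 98.2.
α_{T1} = 2.9 + 21 = 23.9.

23.9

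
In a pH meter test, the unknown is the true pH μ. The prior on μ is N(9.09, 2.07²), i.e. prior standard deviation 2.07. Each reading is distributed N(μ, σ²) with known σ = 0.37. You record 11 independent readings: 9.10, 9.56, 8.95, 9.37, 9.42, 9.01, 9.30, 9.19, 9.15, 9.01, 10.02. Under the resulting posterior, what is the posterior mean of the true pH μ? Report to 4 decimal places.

For Normal data with known variance σ², a Normal(μ₀, σ₀²) prior on μ is conjugate. Posterior precision = 1/σ₀² + n/σ²; posterior mean is the precision-weighted average of μ₀ and x̄.
Σxᵢ = 9.10 + 9.56 + 8.95 + 9.37 + 9.42 + 9.01 + 9.30 + 9.19 + 9.15 + 9.01 + 10.02 = 102.08, so n·x̄ = 102.08.
σ₀² = 2.07² = 4.2849, σ² = 0.37² = 0.1369; σ² + n·σ₀² = 0.1369 + 11·4.2849 = 47.2708.
Posterior mean = (μ₀/σ₀² + n·x̄/σ²)/(1/σ₀² + n/σ²) = (σ²·μ₀ + σ₀²·n·x̄)/(σ² + n·σ₀²) = (0.1369·9.09 + 4.2849·102.08)/47.2708 = 438.647013/47.2708 = 9.2794.

9.2794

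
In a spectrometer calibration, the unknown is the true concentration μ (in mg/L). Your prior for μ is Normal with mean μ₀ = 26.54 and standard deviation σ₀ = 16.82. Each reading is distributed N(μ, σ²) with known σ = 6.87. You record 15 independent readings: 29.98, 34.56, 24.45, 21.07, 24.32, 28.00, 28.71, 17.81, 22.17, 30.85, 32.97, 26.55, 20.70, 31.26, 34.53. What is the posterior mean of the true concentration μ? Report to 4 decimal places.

For Normal data with known variance σ², a Normal(μ₀, σ₀²) prior on μ is conjugate. Posterior precision = 1/σ₀² + n/σ²; posterior mean is the precision-weighted average of μ₀ and x̄.
Σxᵢ = 29.98 + 34.56 + 24.45 + 21.07 + 24.32 + 28.00 + 28.71 + 17.81 + 22.17 + 30.85 + 32.97 + 26.55 + 20.70 + 31.26 + 34.53 = 407.93, so n·x̄ = 407.93.
σ₀² = 16.82² = 282.9124, σ² = 6.87² = 47.1969; σ² + n·σ₀² = 47.1969 + 15·282.9124 = 4290.8829.
Posterior mean = (μ₀/σ₀² + n·x̄/σ²)/(1/σ₀² + n/σ²) = (σ²·μ₀ + σ₀²·n·x̄)/(σ² + n·σ₀²) = (47.1969·26.54 + 282.9124·407.93)/4290.8829 = 116661.061058/4290.8829 = 27.1881.

27.1881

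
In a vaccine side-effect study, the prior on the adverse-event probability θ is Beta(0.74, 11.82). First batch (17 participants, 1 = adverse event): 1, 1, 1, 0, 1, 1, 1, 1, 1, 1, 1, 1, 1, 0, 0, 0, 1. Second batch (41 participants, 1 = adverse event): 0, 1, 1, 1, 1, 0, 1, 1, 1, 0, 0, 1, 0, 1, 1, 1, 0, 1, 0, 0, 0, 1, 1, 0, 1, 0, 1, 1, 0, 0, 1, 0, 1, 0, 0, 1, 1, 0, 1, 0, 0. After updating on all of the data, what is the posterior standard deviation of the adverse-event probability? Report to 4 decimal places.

0.0591

The Beta prior is conjugate to a Binomial/Bernoulli likelihood; the update adds successes to α and failures to β.
After batch 1: Beta(0.74+13, 11.82+4) = Beta(13.74, 15.82).
After batch 2: Beta(13.74+22, 15.82+19) = Beta(35.74, 34.82).
Var = αβ/((α+β)²(α+β+1)) = 35.74·34.82/(70.56²·71.56) = 0.00349298; SD = √0.00349298 = 0.0591.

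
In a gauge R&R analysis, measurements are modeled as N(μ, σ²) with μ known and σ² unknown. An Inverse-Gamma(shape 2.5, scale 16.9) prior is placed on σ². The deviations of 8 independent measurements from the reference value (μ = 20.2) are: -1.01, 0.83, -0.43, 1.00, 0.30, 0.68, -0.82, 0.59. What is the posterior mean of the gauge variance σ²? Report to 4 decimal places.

With known mean μ and an Inverse-Gamma(α, β) prior on σ², the Normal likelihood is conjugate: posterior is Inv-Gamma(α + n/2, β + Σ(xᵢ−μ)²/2).
Σ(xᵢ−μ)² = (-1.01)² + (0.83)² + (-0.43)² + (1.00)² + (0.30)² + (0.68)² + (-0.82)² + (0.59)² = 4.4668.
Posterior: Inv-Gamma(2.5 + 8/2, 16.9 + 4.4668/2) = Inv-Gamma(6.50, 19.13340).
E[σ²|data] = β/(α−1) = 19.13340/5.50 = 3.4788.

3.4788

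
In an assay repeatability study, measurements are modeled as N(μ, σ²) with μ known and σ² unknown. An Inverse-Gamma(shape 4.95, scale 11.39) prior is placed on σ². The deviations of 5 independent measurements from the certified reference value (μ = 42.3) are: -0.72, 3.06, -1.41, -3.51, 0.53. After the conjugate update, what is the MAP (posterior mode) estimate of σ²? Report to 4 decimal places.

With known mean μ and an Inverse-Gamma(α, β) prior on σ², the Normal likelihood is conjugate: posterior is Inv-Gamma(α + n/2, β + Σ(xᵢ−μ)²/2).
Σ(xᵢ−μ)² = (-0.72)² + (3.06)² + (-1.41)² + (-3.51)² + (0.53)² = 24.4711.
Posterior: Inv-Gamma(4.95 + 5/2, 11.39 + 24.4711/2) = Inv-Gamma(7.45, 23.62555).
Mode = β/(α+1) = 23.62555/8.45 = 2.7959.

2.7959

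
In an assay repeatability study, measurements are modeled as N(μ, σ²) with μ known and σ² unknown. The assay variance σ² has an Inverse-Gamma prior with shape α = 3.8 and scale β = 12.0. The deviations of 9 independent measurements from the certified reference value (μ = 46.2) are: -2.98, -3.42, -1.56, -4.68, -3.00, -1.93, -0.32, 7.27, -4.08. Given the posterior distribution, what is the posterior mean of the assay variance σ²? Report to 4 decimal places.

10.3589

With known mean μ and an Inverse-Gamma(α, β) prior on σ², the Normal likelihood is conjugate: posterior is Inv-Gamma(α + n/2, β + Σ(xᵢ−μ)²/2).
Σ(xᵢ−μ)² = (-2.98)² + (-3.42)² + (-1.56)² + (-4.68)² + (-3.00)² + (-1.93)² + (-0.32)² + (7.27)² + (-4.08)² = 127.2394.
Posterior: Inv-Gamma(3.8 + 9/2, 12.0 + 127.2394/2) = Inv-Gamma(8.30, 75.61970).
E[σ²|data] = β/(α−1) = 75.61970/7.30 = 10.3589.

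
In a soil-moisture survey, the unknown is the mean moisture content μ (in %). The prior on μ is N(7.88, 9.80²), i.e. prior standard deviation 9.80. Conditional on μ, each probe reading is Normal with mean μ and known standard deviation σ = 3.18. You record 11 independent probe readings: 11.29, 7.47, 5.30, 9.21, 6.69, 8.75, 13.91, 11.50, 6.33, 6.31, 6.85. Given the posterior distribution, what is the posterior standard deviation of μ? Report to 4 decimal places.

For Normal data with known variance σ², a Normal(μ₀, σ₀²) prior on μ is conjugate. Posterior precision = 1/σ₀² + n/σ²; posterior mean is the precision-weighted average of μ₀ and x̄.
σ₀² = 9.80² = 96.04, σ² = 3.18² = 10.1124; σ² + n·σ₀² = 10.1124 + 11·96.04 = 1066.5524.
Posterior precision = 1/σ₀² + n/σ² = 1/96.04 + 11/10.1124 = (σ² + n·σ₀²)/(σ₀²σ²) = 1066.5524/(96.04·10.1124); posterior variance σₙ² = σ₀²σ²/(σ² + n·σ₀²) = 96.04·10.1124/1066.5524 = 0.910593.
Posterior SD = √σₙ² = √(96.04·10.1124/1066.5524) = 0.9542.

0.9542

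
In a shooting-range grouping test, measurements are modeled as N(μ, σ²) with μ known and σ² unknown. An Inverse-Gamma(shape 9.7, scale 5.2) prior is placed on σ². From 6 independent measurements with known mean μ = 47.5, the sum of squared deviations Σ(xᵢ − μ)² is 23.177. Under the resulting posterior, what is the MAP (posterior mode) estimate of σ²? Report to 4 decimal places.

With known mean μ and an Inverse-Gamma(α, β) prior on σ², the Normal likelihood is conjugate: posterior is Inv-Gamma(α + n/2, β + Σ(xᵢ−μ)²/2).
Posterior: Inv-Gamma(9.7 + 6/2, 5.2 + 23.177/2) = Inv-Gamma(12.70, 16.7885).
Mode = β/(α+1) = 16.7885/13.70 = 1.2254.

1.2254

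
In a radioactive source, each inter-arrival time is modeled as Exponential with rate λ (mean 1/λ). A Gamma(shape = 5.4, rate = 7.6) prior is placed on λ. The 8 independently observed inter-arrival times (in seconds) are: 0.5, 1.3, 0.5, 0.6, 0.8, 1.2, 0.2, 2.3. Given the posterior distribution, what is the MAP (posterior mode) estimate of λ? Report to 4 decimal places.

0.8267

With a Gamma(shape α, rate β) prior on the exponential rate λ, the posterior after n observations with total T = Σxᵢ is Gamma(α+n, β+T).
Sum of observations T = 7.4 seconds; n = 8.
Posterior: Gamma(5.4+8, 7.6+7.4) = Gamma(13.4, 15.0).
Mode = (α−1)/β = 0.8267.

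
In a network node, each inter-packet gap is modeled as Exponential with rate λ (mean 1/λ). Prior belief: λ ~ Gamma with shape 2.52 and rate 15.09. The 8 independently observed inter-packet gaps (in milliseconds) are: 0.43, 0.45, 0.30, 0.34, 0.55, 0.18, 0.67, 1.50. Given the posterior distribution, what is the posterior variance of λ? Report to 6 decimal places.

With a Gamma(shape α, rate β) prior on the exponential rate λ, the posterior after n observations with total T = Σxᵢ is Gamma(α+n, β+T).
Sum of observations T = 4.42 milliseconds; n = 8.
Posterior: Gamma(2.52+8, 15.09+4.42) = Gamma(10.52, 19.51).
Var = α/β² = 0.027638.

0.027638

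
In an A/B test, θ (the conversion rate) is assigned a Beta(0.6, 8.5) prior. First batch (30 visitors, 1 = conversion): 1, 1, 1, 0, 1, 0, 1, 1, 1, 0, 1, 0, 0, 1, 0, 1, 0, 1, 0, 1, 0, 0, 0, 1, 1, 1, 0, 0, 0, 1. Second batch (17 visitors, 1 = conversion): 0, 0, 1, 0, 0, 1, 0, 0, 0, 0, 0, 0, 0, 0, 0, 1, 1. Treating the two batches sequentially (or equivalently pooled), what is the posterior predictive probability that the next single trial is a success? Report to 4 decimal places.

The Beta prior is conjugate to a Binomial/Bernoulli likelihood; the update adds successes to α and failures to β.
After batch 1: Beta(0.6+16, 8.5+14) = Beta(16.6, 22.5).
After batch 2: Beta(16.6+4, 22.5+13) = Beta(20.6, 35.5).
For a single future Bernoulli trial, P(success | data) = α/(α+β) = 0.3672.

0.3672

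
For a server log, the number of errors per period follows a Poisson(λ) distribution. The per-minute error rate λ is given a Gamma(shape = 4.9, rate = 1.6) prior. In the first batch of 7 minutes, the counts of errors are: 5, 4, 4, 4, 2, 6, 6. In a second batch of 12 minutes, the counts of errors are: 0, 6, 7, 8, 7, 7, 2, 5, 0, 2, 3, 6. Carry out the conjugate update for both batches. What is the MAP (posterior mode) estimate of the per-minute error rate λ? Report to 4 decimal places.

With a Gamma(shape α, rate β) prior, the Poisson likelihood is conjugate: the posterior is Gamma(α + ΣXᵢ, β + n).
Batch 1: sum of counts S = 31 over n = 7 minutes.
After batch 1: Gamma(α+S, β+n) = Gamma(4.9+31, 1.6+7) = Gamma(35.9, 8.6).
Batch 2: sum of counts S = 53 over n = 12 minutes.
After batch 2: Gamma(α+S, β+n) = Gamma(35.9+53, 8.6+12) = Gamma(88.9, 20.6).
Mode of Gamma(α,β) for α≥1 is (α−1)/β = 87.9/20.6 = 4.2670.

4.2670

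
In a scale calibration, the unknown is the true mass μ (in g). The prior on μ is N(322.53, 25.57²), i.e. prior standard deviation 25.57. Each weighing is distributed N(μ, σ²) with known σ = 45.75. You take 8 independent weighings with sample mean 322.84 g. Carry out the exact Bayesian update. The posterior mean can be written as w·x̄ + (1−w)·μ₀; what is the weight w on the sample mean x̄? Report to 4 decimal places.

For Normal data with known variance σ², a Normal(μ₀, σ₀²) prior on μ is conjugate. Posterior precision = 1/σ₀² + n/σ²; posterior mean is the precision-weighted average of μ₀ and x̄.
σ₀² = 25.57² = 653.8249, σ² = 45.75² = 2093.0625. Prior precision 1/σ₀² = 1/653.8249; data precision n/σ² = 8/2093.0625.
w = (n/σ²)/(1/σ₀² + n/σ²) = n·σ₀²/(σ² + n·σ₀²) = 8·653.8249/(2093.0625 + 8·653.8249) = 5230.5992/7323.6617 = 0.7142.

0.7142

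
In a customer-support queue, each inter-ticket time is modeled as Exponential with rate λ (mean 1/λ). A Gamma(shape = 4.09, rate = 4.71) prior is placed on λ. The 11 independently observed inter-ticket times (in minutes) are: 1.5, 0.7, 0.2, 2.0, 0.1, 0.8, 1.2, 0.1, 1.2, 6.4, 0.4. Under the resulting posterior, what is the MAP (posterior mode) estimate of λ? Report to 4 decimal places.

With a Gamma(shape α, rate β) prior on the exponential rate λ, the posterior after n observations with total T = Σxᵢ is Gamma(α+n, β+T).
Sum of observations T = 14.6 minutes; n = 11.
Posterior: Gamma(4.09+11, 4.71+14.6) = Gamma(15.09, 19.31).
Mode = (α−1)/β = 0.7297.

0.7297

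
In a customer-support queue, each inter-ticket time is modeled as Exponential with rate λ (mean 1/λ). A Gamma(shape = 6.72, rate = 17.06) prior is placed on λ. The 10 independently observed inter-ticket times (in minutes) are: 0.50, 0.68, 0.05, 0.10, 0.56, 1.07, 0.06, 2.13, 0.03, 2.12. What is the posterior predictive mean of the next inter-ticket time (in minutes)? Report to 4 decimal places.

1.5496

With a Gamma(shape α, rate β) prior on the exponential rate λ, the posterior after n observations with total T = Σxᵢ is Gamma(α+n, β+T).
Sum of observations T = 7.30 minutes; n = 10.
Posterior: Gamma(6.72+10, 17.06+7.30) = Gamma(16.72, 24.36).
The predictive distribution for the next observation is Lomax; its mean is β/(α−1) = 24.36/15.72 = 1.5496.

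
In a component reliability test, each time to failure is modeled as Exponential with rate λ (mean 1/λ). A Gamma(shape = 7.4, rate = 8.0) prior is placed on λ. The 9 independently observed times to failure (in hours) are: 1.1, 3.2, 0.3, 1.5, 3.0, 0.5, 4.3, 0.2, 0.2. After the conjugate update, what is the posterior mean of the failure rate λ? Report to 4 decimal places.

0.7354

With a Gamma(shape α, rate β) prior on the exponential rate λ, the posterior after n observations with total T = Σxᵢ is Gamma(α+n, β+T).
Sum of observations T = 14.3 hours; n = 9.
Posterior: Gamma(7.4+9, 8.0+14.3) = Gamma(16.4, 22.3).
Posterior mean of λ = α/β = 16.4/22.3 = 0.7354.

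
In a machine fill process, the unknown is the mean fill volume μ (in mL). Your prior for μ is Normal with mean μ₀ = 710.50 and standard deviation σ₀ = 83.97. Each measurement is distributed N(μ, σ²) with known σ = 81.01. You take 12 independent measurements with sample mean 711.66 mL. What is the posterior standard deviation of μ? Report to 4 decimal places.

For Normal data with known variance σ², a Normal(μ₀, σ₀²) prior on μ is conjugate. Posterior precision = 1/σ₀² + n/σ²; posterior mean is the precision-weighted average of μ₀ and x̄.
σ₀² = 83.97² = 7050.9609, σ² = 81.01² = 6562.6201; σ² + n·σ₀² = 6562.6201 + 12·7050.9609 = 91174.1509.
Posterior precision = 1/σ₀² + n/σ² = 1/7050.9609 + 12/6562.6201 = (σ² + n·σ₀²)/(σ₀²σ²) = 91174.1509/(7050.9609·6562.6201); posterior variance σₙ² = σ₀²σ²/(σ² + n·σ₀²) = 7050.9609·6562.6201/91174.1509 = 507.520797.
Posterior SD = √σₙ² = √(7050.9609·6562.6201/91174.1509) = 22.5282.

22.5282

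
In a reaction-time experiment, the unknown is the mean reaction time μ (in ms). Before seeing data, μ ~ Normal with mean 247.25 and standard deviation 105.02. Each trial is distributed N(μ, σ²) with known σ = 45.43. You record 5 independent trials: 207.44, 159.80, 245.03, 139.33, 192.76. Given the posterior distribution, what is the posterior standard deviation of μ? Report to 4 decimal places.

19.9471

For Normal data with known variance σ², a Normal(μ₀, σ₀²) prior on μ is conjugate. Posterior precision = 1/σ₀² + n/σ²; posterior mean is the precision-weighted average of μ₀ and x̄.
σ₀² = 105.02² = 11029.2004, σ² = 45.43² = 2063.8849; σ² + n·σ₀² = 2063.8849 + 5·11029.2004 = 57209.8869.
Posterior precision = 1/σ₀² + n/σ² = 1/11029.2004 + 5/2063.8849 = (σ² + n·σ₀²)/(σ₀²σ²) = 57209.8869/(11029.2004·2063.8849); posterior variance σₙ² = σ₀²σ²/(σ² + n·σ₀²) = 11029.2004·2063.8849/57209.8869 = 397.885775.
Posterior SD = √σₙ² = √(11029.2004·2063.8849/57209.8869) = 19.9471.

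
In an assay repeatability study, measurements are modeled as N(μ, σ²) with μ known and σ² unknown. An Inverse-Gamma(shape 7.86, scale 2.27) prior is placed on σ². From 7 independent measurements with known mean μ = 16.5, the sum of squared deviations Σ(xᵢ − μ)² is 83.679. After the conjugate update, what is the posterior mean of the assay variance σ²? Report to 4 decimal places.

With known mean μ and an Inverse-Gamma(α, β) prior on σ², the Normal likelihood is conjugate: posterior is Inv-Gamma(α + n/2, β + Σ(xᵢ−μ)²/2).
Posterior: Inv-Gamma(7.86 + 7/2, 2.27 + 83.679/2) = Inv-Gamma(11.36, 44.1095).
E[σ²|data] = β/(α−1) = 44.1095/10.36 = 4.2577.

4.2577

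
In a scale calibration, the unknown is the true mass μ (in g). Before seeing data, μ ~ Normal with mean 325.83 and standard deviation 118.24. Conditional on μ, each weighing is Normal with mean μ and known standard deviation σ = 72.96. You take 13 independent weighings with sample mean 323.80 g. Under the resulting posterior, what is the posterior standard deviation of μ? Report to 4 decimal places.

For Normal data with known variance σ², a Normal(μ₀, σ₀²) prior on μ is conjugate. Posterior precision = 1/σ₀² + n/σ²; posterior mean is the precision-weighted average of μ₀ and x̄.
σ₀² = 118.24² = 13980.6976, σ² = 72.96² = 5323.1616; σ² + n·σ₀² = 5323.1616 + 13·13980.6976 = 187072.2304.
Posterior precision = 1/σ₀² + n/σ² = 1/13980.6976 + 13/5323.1616 = (σ² + n·σ₀²)/(σ₀²σ²) = 187072.2304/(13980.6976·5323.1616); posterior variance σₙ² = σ₀²σ²/(σ² + n·σ₀²) = 13980.6976·5323.1616/187072.2304 = 397.822341.
Posterior SD = √σₙ² = √(13980.6976·5323.1616/187072.2304) = 19.9455.

19.9455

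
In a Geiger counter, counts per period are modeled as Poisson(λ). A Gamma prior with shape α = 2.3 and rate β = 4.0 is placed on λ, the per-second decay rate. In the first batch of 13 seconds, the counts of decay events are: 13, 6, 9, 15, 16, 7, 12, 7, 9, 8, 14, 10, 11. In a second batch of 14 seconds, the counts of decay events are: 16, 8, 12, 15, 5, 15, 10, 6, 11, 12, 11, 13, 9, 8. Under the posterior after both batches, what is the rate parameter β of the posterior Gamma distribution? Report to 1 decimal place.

31.0

With a Gamma(shape α, rate β) prior, the Poisson likelihood is conjugate: the posterior is Gamma(α + ΣXᵢ, β + n).
Batch 1: sum of counts S = 137 over n = 13 seconds.
After batch 1: Gamma(α+S, β+n) = Gamma(2.3+137, 4.0+13) = Gamma(139.3, 17.0).
Batch 2: sum of counts S = 151 over n = 14 seconds.
After batch 2: Gamma(α+S, β+n) = Gamma(139.3+151, 17.0+14) = Gamma(290.3, 31.0).
Posterior β = 31.0.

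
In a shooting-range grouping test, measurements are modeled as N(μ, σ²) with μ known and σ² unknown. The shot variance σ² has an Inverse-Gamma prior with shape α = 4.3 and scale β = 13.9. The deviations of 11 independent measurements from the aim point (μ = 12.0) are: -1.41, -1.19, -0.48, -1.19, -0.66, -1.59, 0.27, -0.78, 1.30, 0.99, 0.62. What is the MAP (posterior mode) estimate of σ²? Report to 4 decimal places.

1.8310

With known mean μ and an Inverse-Gamma(α, β) prior on σ², the Normal likelihood is conjugate: posterior is Inv-Gamma(α + n/2, β + Σ(xᵢ−μ)²/2).
Σ(xᵢ−μ)² = (-1.41)² + (-1.19)² + (-0.48)² + (-1.19)² + (-0.66)² + (-1.59)² + (0.27)² + (-0.78)² + (1.30)² + (0.99)² + (0.62)² = 11.7502.
Posterior: Inv-Gamma(4.3 + 11/2, 13.9 + 11.7502/2) = Inv-Gamma(9.80, 19.77510).
Mode = β/(α+1) = 19.77510/10.80 = 1.8310.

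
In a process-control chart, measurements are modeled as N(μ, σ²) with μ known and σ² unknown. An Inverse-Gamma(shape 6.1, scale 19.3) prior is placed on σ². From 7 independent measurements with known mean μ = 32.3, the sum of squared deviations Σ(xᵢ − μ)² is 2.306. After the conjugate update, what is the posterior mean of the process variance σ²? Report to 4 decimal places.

With known mean μ and an Inverse-Gamma(α, β) prior on σ², the Normal likelihood is conjugate: posterior is Inv-Gamma(α + n/2, β + Σ(xᵢ−μ)²/2).
Posterior: Inv-Gamma(6.1 + 7/2, 19.3 + 2.306/2) = Inv-Gamma(9.60, 20.4530).
E[σ²|data] = β/(α−1) = 20.4530/8.60 = 2.3783.

2.3783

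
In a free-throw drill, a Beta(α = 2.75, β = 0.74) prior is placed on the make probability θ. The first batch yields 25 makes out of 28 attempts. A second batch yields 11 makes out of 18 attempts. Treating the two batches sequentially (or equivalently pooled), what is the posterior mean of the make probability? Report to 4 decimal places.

0.7830

The Beta prior is conjugate to a Binomial/Bernoulli likelihood; the update adds successes to α and failures to β.
After batch 1: Beta(2.75+25, 0.74+3) = Beta(27.75, 3.74).
After batch 2: Beta(27.75+11, 3.74+7) = Beta(38.75, 10.74).
Posterior mean = α/(α+β) = 38.75/49.49 = 0.7830.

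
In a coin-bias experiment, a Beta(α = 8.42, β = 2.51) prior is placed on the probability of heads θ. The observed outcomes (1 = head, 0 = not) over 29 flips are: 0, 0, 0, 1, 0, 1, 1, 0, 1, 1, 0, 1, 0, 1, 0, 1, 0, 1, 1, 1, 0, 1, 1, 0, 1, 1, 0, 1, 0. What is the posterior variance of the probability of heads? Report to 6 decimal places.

The Beta prior is conjugate to a Binomial/Bernoulli likelihood; the update adds successes to α and failures to β.
Posterior: Beta(α+k, β+n−k) = Beta(8.42+16, 2.51+13) = Beta(24.42, 15.51).
Var = αβ/((α+β)²(α+β+1)) = 24.42·15.51/(39.93²·40.93) = 0.005804.

0.005804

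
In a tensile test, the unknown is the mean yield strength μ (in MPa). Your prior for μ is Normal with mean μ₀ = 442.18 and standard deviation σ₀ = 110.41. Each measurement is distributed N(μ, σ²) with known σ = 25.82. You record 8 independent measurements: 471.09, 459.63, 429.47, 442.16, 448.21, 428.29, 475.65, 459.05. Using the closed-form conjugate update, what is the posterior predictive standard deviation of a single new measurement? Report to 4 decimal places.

For Normal data with known variance σ², a Normal(μ₀, σ₀²) prior on μ is conjugate. Posterior precision = 1/σ₀² + n/σ²; posterior mean is the precision-weighted average of μ₀ and x̄.
σ₀² = 110.41² = 12190.3681, σ² = 25.82² = 666.6724; σ² + n·σ₀² = 666.6724 + 8·12190.3681 = 98189.6172.
Posterior precision = 1/σ₀² + n/σ² = 1/12190.3681 + 8/666.6724 = (σ² + n·σ₀²)/(σ₀²σ²) = 98189.6172/(12190.3681·666.6724); posterior variance σₙ² = σ₀²σ²/(σ² + n·σ₀²) = 12190.3681·666.6724/98189.6172 = 82.768242.
Predictive variance for one new observation = σₙ² + σ² = 12190.3681·666.6724/98189.6172 + 666.6724 = σ²·(σ₀² + 98189.6172)/98189.6172 = 666.6724·110379.9853/98189.6172 = 749.440642; SD = √(666.6724·110379.9853/98189.6172) = 27.3759.

27.3759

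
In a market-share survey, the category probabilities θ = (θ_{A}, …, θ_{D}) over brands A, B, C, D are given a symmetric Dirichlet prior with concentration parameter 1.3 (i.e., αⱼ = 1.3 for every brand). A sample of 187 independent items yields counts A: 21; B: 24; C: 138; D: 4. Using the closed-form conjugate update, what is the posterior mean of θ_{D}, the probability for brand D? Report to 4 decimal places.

0.0276

The Dirichlet prior is conjugate to the Multinomial likelihood: each posterior αⱼ = prior αⱼ + observed count nⱼ.
Posterior concentration: (22.3, 25.3, 139.3, 5.3), total = 192.2.
E[θ_{D}|data] = α_{D}/Σα = 5.3/192.2 = 0.0276.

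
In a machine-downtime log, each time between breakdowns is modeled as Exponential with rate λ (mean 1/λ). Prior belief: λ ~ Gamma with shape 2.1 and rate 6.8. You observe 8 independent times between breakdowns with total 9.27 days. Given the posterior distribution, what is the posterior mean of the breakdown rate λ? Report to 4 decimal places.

0.6285

With a Gamma(shape α, rate β) prior on the exponential rate λ, the posterior after n observations with total T = Σxᵢ is Gamma(α+n, β+T).
Posterior: Gamma(2.1+8, 6.8+9.27) = Gamma(10.1, 16.07).
Posterior mean of λ = α/β = 10.1/16.07 = 0.6285.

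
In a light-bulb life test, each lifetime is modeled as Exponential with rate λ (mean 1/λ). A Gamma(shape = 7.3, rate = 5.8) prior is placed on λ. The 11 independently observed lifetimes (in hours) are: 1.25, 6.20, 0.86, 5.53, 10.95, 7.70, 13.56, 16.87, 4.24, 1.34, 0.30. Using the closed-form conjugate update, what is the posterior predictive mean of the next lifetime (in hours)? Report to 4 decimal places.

With a Gamma(shape α, rate β) prior on the exponential rate λ, the posterior after n observations with total T = Σxᵢ is Gamma(α+n, β+T).
Sum of observations T = 68.80 hours; n = 11.
Posterior: Gamma(7.3+11, 5.8+68.80) = Gamma(18.3, 74.60).
The predictive distribution for the next observation is Lomax; its mean is β/(α−1) = 74.60/17.3 = 4.3121.

4.3121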